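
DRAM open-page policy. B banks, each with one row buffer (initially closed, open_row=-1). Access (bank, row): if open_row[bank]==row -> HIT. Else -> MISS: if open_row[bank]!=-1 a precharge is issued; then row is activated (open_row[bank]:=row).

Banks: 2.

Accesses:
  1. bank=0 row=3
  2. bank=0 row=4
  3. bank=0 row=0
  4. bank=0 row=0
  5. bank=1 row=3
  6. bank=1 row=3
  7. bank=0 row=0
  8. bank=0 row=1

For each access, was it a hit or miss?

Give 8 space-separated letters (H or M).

Answer: M M M H M H H M

Derivation:
Acc 1: bank0 row3 -> MISS (open row3); precharges=0
Acc 2: bank0 row4 -> MISS (open row4); precharges=1
Acc 3: bank0 row0 -> MISS (open row0); precharges=2
Acc 4: bank0 row0 -> HIT
Acc 5: bank1 row3 -> MISS (open row3); precharges=2
Acc 6: bank1 row3 -> HIT
Acc 7: bank0 row0 -> HIT
Acc 8: bank0 row1 -> MISS (open row1); precharges=3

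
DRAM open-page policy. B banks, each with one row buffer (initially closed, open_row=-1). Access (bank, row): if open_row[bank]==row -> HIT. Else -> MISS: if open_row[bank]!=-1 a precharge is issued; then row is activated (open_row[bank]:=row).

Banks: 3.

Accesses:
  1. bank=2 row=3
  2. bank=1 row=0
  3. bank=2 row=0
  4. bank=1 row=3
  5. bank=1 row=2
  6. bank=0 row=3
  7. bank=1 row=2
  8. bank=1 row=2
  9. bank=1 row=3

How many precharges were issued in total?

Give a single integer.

Answer: 4

Derivation:
Acc 1: bank2 row3 -> MISS (open row3); precharges=0
Acc 2: bank1 row0 -> MISS (open row0); precharges=0
Acc 3: bank2 row0 -> MISS (open row0); precharges=1
Acc 4: bank1 row3 -> MISS (open row3); precharges=2
Acc 5: bank1 row2 -> MISS (open row2); precharges=3
Acc 6: bank0 row3 -> MISS (open row3); precharges=3
Acc 7: bank1 row2 -> HIT
Acc 8: bank1 row2 -> HIT
Acc 9: bank1 row3 -> MISS (open row3); precharges=4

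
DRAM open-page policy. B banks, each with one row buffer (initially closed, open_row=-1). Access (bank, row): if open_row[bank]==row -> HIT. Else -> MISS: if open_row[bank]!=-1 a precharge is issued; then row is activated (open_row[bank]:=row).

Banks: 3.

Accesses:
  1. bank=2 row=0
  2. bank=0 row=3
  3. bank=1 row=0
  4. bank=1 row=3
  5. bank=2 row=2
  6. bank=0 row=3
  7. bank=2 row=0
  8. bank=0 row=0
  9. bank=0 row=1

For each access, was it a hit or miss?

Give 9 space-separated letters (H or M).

Answer: M M M M M H M M M

Derivation:
Acc 1: bank2 row0 -> MISS (open row0); precharges=0
Acc 2: bank0 row3 -> MISS (open row3); precharges=0
Acc 3: bank1 row0 -> MISS (open row0); precharges=0
Acc 4: bank1 row3 -> MISS (open row3); precharges=1
Acc 5: bank2 row2 -> MISS (open row2); precharges=2
Acc 6: bank0 row3 -> HIT
Acc 7: bank2 row0 -> MISS (open row0); precharges=3
Acc 8: bank0 row0 -> MISS (open row0); precharges=4
Acc 9: bank0 row1 -> MISS (open row1); precharges=5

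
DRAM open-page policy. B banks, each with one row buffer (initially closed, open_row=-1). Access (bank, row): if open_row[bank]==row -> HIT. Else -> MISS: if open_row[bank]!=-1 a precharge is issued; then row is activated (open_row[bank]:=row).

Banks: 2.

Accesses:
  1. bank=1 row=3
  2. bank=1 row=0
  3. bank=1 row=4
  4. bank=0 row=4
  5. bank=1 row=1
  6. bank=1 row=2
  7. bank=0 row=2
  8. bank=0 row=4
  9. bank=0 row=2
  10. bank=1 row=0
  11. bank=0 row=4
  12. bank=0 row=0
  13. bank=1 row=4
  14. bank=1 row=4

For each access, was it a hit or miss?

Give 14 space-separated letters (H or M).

Acc 1: bank1 row3 -> MISS (open row3); precharges=0
Acc 2: bank1 row0 -> MISS (open row0); precharges=1
Acc 3: bank1 row4 -> MISS (open row4); precharges=2
Acc 4: bank0 row4 -> MISS (open row4); precharges=2
Acc 5: bank1 row1 -> MISS (open row1); precharges=3
Acc 6: bank1 row2 -> MISS (open row2); precharges=4
Acc 7: bank0 row2 -> MISS (open row2); precharges=5
Acc 8: bank0 row4 -> MISS (open row4); precharges=6
Acc 9: bank0 row2 -> MISS (open row2); precharges=7
Acc 10: bank1 row0 -> MISS (open row0); precharges=8
Acc 11: bank0 row4 -> MISS (open row4); precharges=9
Acc 12: bank0 row0 -> MISS (open row0); precharges=10
Acc 13: bank1 row4 -> MISS (open row4); precharges=11
Acc 14: bank1 row4 -> HIT

Answer: M M M M M M M M M M M M M H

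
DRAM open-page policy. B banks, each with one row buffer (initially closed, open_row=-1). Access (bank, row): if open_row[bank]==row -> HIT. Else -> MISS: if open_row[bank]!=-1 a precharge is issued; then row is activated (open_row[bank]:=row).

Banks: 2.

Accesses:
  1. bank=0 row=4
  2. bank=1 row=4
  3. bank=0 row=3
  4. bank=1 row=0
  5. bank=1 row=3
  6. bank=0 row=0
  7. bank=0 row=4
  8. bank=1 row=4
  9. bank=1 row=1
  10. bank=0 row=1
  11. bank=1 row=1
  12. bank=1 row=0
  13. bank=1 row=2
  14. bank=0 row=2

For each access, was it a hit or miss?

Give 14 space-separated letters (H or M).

Acc 1: bank0 row4 -> MISS (open row4); precharges=0
Acc 2: bank1 row4 -> MISS (open row4); precharges=0
Acc 3: bank0 row3 -> MISS (open row3); precharges=1
Acc 4: bank1 row0 -> MISS (open row0); precharges=2
Acc 5: bank1 row3 -> MISS (open row3); precharges=3
Acc 6: bank0 row0 -> MISS (open row0); precharges=4
Acc 7: bank0 row4 -> MISS (open row4); precharges=5
Acc 8: bank1 row4 -> MISS (open row4); precharges=6
Acc 9: bank1 row1 -> MISS (open row1); precharges=7
Acc 10: bank0 row1 -> MISS (open row1); precharges=8
Acc 11: bank1 row1 -> HIT
Acc 12: bank1 row0 -> MISS (open row0); precharges=9
Acc 13: bank1 row2 -> MISS (open row2); precharges=10
Acc 14: bank0 row2 -> MISS (open row2); precharges=11

Answer: M M M M M M M M M M H M M M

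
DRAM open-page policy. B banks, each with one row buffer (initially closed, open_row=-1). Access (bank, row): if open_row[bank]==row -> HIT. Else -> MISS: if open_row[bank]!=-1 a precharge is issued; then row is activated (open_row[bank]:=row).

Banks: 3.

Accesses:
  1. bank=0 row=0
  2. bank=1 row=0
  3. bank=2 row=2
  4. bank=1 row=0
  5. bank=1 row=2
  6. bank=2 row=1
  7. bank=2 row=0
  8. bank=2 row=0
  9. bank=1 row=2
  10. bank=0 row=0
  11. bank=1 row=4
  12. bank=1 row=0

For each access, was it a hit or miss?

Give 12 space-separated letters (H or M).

Acc 1: bank0 row0 -> MISS (open row0); precharges=0
Acc 2: bank1 row0 -> MISS (open row0); precharges=0
Acc 3: bank2 row2 -> MISS (open row2); precharges=0
Acc 4: bank1 row0 -> HIT
Acc 5: bank1 row2 -> MISS (open row2); precharges=1
Acc 6: bank2 row1 -> MISS (open row1); precharges=2
Acc 7: bank2 row0 -> MISS (open row0); precharges=3
Acc 8: bank2 row0 -> HIT
Acc 9: bank1 row2 -> HIT
Acc 10: bank0 row0 -> HIT
Acc 11: bank1 row4 -> MISS (open row4); precharges=4
Acc 12: bank1 row0 -> MISS (open row0); precharges=5

Answer: M M M H M M M H H H M M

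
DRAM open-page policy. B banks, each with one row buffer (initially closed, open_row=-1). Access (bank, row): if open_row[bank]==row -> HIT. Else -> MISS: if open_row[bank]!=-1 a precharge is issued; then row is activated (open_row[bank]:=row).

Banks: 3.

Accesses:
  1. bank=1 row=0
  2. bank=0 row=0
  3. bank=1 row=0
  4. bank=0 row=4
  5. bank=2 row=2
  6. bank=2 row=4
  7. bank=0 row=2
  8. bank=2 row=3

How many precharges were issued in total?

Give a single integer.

Answer: 4

Derivation:
Acc 1: bank1 row0 -> MISS (open row0); precharges=0
Acc 2: bank0 row0 -> MISS (open row0); precharges=0
Acc 3: bank1 row0 -> HIT
Acc 4: bank0 row4 -> MISS (open row4); precharges=1
Acc 5: bank2 row2 -> MISS (open row2); precharges=1
Acc 6: bank2 row4 -> MISS (open row4); precharges=2
Acc 7: bank0 row2 -> MISS (open row2); precharges=3
Acc 8: bank2 row3 -> MISS (open row3); precharges=4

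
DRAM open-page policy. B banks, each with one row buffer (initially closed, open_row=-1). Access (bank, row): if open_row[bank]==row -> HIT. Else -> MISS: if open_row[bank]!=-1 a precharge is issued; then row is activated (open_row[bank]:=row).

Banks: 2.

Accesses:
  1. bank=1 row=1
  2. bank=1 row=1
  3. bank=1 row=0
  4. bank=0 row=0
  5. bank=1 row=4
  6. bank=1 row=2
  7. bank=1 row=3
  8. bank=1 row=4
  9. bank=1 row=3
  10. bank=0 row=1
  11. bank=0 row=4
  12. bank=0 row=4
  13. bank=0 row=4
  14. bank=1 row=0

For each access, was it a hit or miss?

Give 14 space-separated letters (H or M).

Answer: M H M M M M M M M M M H H M

Derivation:
Acc 1: bank1 row1 -> MISS (open row1); precharges=0
Acc 2: bank1 row1 -> HIT
Acc 3: bank1 row0 -> MISS (open row0); precharges=1
Acc 4: bank0 row0 -> MISS (open row0); precharges=1
Acc 5: bank1 row4 -> MISS (open row4); precharges=2
Acc 6: bank1 row2 -> MISS (open row2); precharges=3
Acc 7: bank1 row3 -> MISS (open row3); precharges=4
Acc 8: bank1 row4 -> MISS (open row4); precharges=5
Acc 9: bank1 row3 -> MISS (open row3); precharges=6
Acc 10: bank0 row1 -> MISS (open row1); precharges=7
Acc 11: bank0 row4 -> MISS (open row4); precharges=8
Acc 12: bank0 row4 -> HIT
Acc 13: bank0 row4 -> HIT
Acc 14: bank1 row0 -> MISS (open row0); precharges=9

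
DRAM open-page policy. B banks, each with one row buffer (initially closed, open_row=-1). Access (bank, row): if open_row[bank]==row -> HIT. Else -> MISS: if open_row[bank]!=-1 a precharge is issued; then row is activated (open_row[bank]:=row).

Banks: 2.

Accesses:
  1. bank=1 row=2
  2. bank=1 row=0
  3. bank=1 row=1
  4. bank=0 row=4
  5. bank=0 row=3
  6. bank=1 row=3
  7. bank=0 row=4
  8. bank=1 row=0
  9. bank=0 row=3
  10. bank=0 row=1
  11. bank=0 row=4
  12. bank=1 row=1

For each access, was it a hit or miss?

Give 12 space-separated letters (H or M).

Acc 1: bank1 row2 -> MISS (open row2); precharges=0
Acc 2: bank1 row0 -> MISS (open row0); precharges=1
Acc 3: bank1 row1 -> MISS (open row1); precharges=2
Acc 4: bank0 row4 -> MISS (open row4); precharges=2
Acc 5: bank0 row3 -> MISS (open row3); precharges=3
Acc 6: bank1 row3 -> MISS (open row3); precharges=4
Acc 7: bank0 row4 -> MISS (open row4); precharges=5
Acc 8: bank1 row0 -> MISS (open row0); precharges=6
Acc 9: bank0 row3 -> MISS (open row3); precharges=7
Acc 10: bank0 row1 -> MISS (open row1); precharges=8
Acc 11: bank0 row4 -> MISS (open row4); precharges=9
Acc 12: bank1 row1 -> MISS (open row1); precharges=10

Answer: M M M M M M M M M M M M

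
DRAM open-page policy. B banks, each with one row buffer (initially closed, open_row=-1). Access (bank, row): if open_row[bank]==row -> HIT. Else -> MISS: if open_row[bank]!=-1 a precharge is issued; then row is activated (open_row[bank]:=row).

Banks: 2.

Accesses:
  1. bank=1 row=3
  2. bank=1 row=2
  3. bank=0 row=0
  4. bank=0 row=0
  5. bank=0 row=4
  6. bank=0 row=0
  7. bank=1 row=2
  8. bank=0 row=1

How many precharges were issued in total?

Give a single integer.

Answer: 4

Derivation:
Acc 1: bank1 row3 -> MISS (open row3); precharges=0
Acc 2: bank1 row2 -> MISS (open row2); precharges=1
Acc 3: bank0 row0 -> MISS (open row0); precharges=1
Acc 4: bank0 row0 -> HIT
Acc 5: bank0 row4 -> MISS (open row4); precharges=2
Acc 6: bank0 row0 -> MISS (open row0); precharges=3
Acc 7: bank1 row2 -> HIT
Acc 8: bank0 row1 -> MISS (open row1); precharges=4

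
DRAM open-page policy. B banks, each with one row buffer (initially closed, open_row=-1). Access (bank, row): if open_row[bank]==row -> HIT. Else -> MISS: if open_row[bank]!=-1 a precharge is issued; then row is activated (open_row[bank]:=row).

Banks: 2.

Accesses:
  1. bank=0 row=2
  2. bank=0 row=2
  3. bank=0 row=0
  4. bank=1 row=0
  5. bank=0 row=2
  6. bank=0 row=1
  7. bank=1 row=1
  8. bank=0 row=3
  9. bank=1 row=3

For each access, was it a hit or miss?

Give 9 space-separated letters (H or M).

Acc 1: bank0 row2 -> MISS (open row2); precharges=0
Acc 2: bank0 row2 -> HIT
Acc 3: bank0 row0 -> MISS (open row0); precharges=1
Acc 4: bank1 row0 -> MISS (open row0); precharges=1
Acc 5: bank0 row2 -> MISS (open row2); precharges=2
Acc 6: bank0 row1 -> MISS (open row1); precharges=3
Acc 7: bank1 row1 -> MISS (open row1); precharges=4
Acc 8: bank0 row3 -> MISS (open row3); precharges=5
Acc 9: bank1 row3 -> MISS (open row3); precharges=6

Answer: M H M M M M M M M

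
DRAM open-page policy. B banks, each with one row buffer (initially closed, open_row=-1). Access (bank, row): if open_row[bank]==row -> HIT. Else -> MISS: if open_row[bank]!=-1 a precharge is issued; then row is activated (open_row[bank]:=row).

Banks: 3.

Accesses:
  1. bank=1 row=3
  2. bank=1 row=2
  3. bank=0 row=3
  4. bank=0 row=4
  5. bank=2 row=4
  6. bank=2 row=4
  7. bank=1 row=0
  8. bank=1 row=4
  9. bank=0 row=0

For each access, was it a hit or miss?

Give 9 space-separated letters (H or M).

Acc 1: bank1 row3 -> MISS (open row3); precharges=0
Acc 2: bank1 row2 -> MISS (open row2); precharges=1
Acc 3: bank0 row3 -> MISS (open row3); precharges=1
Acc 4: bank0 row4 -> MISS (open row4); precharges=2
Acc 5: bank2 row4 -> MISS (open row4); precharges=2
Acc 6: bank2 row4 -> HIT
Acc 7: bank1 row0 -> MISS (open row0); precharges=3
Acc 8: bank1 row4 -> MISS (open row4); precharges=4
Acc 9: bank0 row0 -> MISS (open row0); precharges=5

Answer: M M M M M H M M M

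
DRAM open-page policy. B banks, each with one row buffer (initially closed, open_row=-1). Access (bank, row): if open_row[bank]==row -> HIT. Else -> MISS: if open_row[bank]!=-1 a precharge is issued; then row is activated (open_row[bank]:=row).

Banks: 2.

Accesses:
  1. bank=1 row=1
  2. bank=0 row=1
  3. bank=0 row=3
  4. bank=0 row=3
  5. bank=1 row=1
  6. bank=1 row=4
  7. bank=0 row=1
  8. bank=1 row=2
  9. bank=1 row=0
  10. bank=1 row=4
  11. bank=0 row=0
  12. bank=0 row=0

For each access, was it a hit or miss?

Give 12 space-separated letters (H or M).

Answer: M M M H H M M M M M M H

Derivation:
Acc 1: bank1 row1 -> MISS (open row1); precharges=0
Acc 2: bank0 row1 -> MISS (open row1); precharges=0
Acc 3: bank0 row3 -> MISS (open row3); precharges=1
Acc 4: bank0 row3 -> HIT
Acc 5: bank1 row1 -> HIT
Acc 6: bank1 row4 -> MISS (open row4); precharges=2
Acc 7: bank0 row1 -> MISS (open row1); precharges=3
Acc 8: bank1 row2 -> MISS (open row2); precharges=4
Acc 9: bank1 row0 -> MISS (open row0); precharges=5
Acc 10: bank1 row4 -> MISS (open row4); precharges=6
Acc 11: bank0 row0 -> MISS (open row0); precharges=7
Acc 12: bank0 row0 -> HIT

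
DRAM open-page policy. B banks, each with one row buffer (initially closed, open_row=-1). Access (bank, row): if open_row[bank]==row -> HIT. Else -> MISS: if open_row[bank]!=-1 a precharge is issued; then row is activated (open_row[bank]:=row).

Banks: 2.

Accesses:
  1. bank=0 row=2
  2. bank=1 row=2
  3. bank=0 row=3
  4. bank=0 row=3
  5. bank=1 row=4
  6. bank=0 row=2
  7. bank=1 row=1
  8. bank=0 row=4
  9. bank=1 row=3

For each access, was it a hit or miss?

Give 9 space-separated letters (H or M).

Answer: M M M H M M M M M

Derivation:
Acc 1: bank0 row2 -> MISS (open row2); precharges=0
Acc 2: bank1 row2 -> MISS (open row2); precharges=0
Acc 3: bank0 row3 -> MISS (open row3); precharges=1
Acc 4: bank0 row3 -> HIT
Acc 5: bank1 row4 -> MISS (open row4); precharges=2
Acc 6: bank0 row2 -> MISS (open row2); precharges=3
Acc 7: bank1 row1 -> MISS (open row1); precharges=4
Acc 8: bank0 row4 -> MISS (open row4); precharges=5
Acc 9: bank1 row3 -> MISS (open row3); precharges=6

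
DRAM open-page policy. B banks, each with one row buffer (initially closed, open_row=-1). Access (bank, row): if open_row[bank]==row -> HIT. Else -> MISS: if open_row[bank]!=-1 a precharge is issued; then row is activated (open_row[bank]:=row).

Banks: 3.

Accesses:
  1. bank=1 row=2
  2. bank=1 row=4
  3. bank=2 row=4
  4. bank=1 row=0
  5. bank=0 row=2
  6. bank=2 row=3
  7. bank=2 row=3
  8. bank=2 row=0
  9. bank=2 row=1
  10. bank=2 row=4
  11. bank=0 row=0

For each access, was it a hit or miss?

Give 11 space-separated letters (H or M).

Answer: M M M M M M H M M M M

Derivation:
Acc 1: bank1 row2 -> MISS (open row2); precharges=0
Acc 2: bank1 row4 -> MISS (open row4); precharges=1
Acc 3: bank2 row4 -> MISS (open row4); precharges=1
Acc 4: bank1 row0 -> MISS (open row0); precharges=2
Acc 5: bank0 row2 -> MISS (open row2); precharges=2
Acc 6: bank2 row3 -> MISS (open row3); precharges=3
Acc 7: bank2 row3 -> HIT
Acc 8: bank2 row0 -> MISS (open row0); precharges=4
Acc 9: bank2 row1 -> MISS (open row1); precharges=5
Acc 10: bank2 row4 -> MISS (open row4); precharges=6
Acc 11: bank0 row0 -> MISS (open row0); precharges=7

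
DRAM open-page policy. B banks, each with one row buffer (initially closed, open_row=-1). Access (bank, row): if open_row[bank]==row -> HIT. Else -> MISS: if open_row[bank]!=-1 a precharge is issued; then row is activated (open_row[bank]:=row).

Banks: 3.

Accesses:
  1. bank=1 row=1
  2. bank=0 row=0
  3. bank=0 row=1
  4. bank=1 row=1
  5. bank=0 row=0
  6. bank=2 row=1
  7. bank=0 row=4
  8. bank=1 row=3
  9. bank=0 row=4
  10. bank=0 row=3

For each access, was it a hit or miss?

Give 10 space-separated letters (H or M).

Answer: M M M H M M M M H M

Derivation:
Acc 1: bank1 row1 -> MISS (open row1); precharges=0
Acc 2: bank0 row0 -> MISS (open row0); precharges=0
Acc 3: bank0 row1 -> MISS (open row1); precharges=1
Acc 4: bank1 row1 -> HIT
Acc 5: bank0 row0 -> MISS (open row0); precharges=2
Acc 6: bank2 row1 -> MISS (open row1); precharges=2
Acc 7: bank0 row4 -> MISS (open row4); precharges=3
Acc 8: bank1 row3 -> MISS (open row3); precharges=4
Acc 9: bank0 row4 -> HIT
Acc 10: bank0 row3 -> MISS (open row3); precharges=5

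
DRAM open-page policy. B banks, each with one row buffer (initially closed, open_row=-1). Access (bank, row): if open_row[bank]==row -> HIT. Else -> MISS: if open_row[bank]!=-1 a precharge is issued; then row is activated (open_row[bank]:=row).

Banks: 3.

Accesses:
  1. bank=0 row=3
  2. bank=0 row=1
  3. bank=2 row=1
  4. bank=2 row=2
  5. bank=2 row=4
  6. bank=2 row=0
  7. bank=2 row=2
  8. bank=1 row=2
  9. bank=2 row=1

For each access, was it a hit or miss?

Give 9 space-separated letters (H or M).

Acc 1: bank0 row3 -> MISS (open row3); precharges=0
Acc 2: bank0 row1 -> MISS (open row1); precharges=1
Acc 3: bank2 row1 -> MISS (open row1); precharges=1
Acc 4: bank2 row2 -> MISS (open row2); precharges=2
Acc 5: bank2 row4 -> MISS (open row4); precharges=3
Acc 6: bank2 row0 -> MISS (open row0); precharges=4
Acc 7: bank2 row2 -> MISS (open row2); precharges=5
Acc 8: bank1 row2 -> MISS (open row2); precharges=5
Acc 9: bank2 row1 -> MISS (open row1); precharges=6

Answer: M M M M M M M M M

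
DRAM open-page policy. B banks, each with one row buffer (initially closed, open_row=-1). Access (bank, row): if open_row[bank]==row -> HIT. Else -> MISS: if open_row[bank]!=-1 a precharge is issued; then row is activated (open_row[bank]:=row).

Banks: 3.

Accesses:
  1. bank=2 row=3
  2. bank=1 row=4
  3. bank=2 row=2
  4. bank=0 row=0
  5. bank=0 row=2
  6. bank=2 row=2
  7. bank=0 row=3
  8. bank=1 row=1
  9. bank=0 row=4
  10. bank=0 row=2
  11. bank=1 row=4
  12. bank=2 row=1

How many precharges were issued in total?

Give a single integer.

Answer: 8

Derivation:
Acc 1: bank2 row3 -> MISS (open row3); precharges=0
Acc 2: bank1 row4 -> MISS (open row4); precharges=0
Acc 3: bank2 row2 -> MISS (open row2); precharges=1
Acc 4: bank0 row0 -> MISS (open row0); precharges=1
Acc 5: bank0 row2 -> MISS (open row2); precharges=2
Acc 6: bank2 row2 -> HIT
Acc 7: bank0 row3 -> MISS (open row3); precharges=3
Acc 8: bank1 row1 -> MISS (open row1); precharges=4
Acc 9: bank0 row4 -> MISS (open row4); precharges=5
Acc 10: bank0 row2 -> MISS (open row2); precharges=6
Acc 11: bank1 row4 -> MISS (open row4); precharges=7
Acc 12: bank2 row1 -> MISS (open row1); precharges=8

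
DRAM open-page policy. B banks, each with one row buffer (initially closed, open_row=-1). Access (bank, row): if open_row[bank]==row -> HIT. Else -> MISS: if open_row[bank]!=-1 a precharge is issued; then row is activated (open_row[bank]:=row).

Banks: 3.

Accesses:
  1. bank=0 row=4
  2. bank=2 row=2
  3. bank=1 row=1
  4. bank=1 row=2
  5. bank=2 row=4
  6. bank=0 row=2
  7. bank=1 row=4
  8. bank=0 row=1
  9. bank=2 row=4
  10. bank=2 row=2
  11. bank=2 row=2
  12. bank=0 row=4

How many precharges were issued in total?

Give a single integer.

Acc 1: bank0 row4 -> MISS (open row4); precharges=0
Acc 2: bank2 row2 -> MISS (open row2); precharges=0
Acc 3: bank1 row1 -> MISS (open row1); precharges=0
Acc 4: bank1 row2 -> MISS (open row2); precharges=1
Acc 5: bank2 row4 -> MISS (open row4); precharges=2
Acc 6: bank0 row2 -> MISS (open row2); precharges=3
Acc 7: bank1 row4 -> MISS (open row4); precharges=4
Acc 8: bank0 row1 -> MISS (open row1); precharges=5
Acc 9: bank2 row4 -> HIT
Acc 10: bank2 row2 -> MISS (open row2); precharges=6
Acc 11: bank2 row2 -> HIT
Acc 12: bank0 row4 -> MISS (open row4); precharges=7

Answer: 7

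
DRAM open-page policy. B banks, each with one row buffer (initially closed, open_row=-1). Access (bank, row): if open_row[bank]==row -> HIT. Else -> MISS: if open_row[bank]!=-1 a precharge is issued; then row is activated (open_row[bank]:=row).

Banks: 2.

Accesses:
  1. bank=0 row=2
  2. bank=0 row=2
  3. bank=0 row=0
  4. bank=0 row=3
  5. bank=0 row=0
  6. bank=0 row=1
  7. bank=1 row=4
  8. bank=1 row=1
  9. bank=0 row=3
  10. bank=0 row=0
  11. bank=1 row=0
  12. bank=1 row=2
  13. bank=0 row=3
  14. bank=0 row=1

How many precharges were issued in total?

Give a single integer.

Answer: 11

Derivation:
Acc 1: bank0 row2 -> MISS (open row2); precharges=0
Acc 2: bank0 row2 -> HIT
Acc 3: bank0 row0 -> MISS (open row0); precharges=1
Acc 4: bank0 row3 -> MISS (open row3); precharges=2
Acc 5: bank0 row0 -> MISS (open row0); precharges=3
Acc 6: bank0 row1 -> MISS (open row1); precharges=4
Acc 7: bank1 row4 -> MISS (open row4); precharges=4
Acc 8: bank1 row1 -> MISS (open row1); precharges=5
Acc 9: bank0 row3 -> MISS (open row3); precharges=6
Acc 10: bank0 row0 -> MISS (open row0); precharges=7
Acc 11: bank1 row0 -> MISS (open row0); precharges=8
Acc 12: bank1 row2 -> MISS (open row2); precharges=9
Acc 13: bank0 row3 -> MISS (open row3); precharges=10
Acc 14: bank0 row1 -> MISS (open row1); precharges=11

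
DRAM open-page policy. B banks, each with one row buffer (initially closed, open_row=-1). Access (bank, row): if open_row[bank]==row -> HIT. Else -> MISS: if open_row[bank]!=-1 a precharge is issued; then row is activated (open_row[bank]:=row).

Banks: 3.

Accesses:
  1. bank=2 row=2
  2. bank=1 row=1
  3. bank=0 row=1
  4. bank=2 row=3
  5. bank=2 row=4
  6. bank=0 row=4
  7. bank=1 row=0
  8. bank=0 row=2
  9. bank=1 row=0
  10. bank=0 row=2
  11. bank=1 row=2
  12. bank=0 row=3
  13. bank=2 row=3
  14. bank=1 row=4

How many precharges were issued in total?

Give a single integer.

Acc 1: bank2 row2 -> MISS (open row2); precharges=0
Acc 2: bank1 row1 -> MISS (open row1); precharges=0
Acc 3: bank0 row1 -> MISS (open row1); precharges=0
Acc 4: bank2 row3 -> MISS (open row3); precharges=1
Acc 5: bank2 row4 -> MISS (open row4); precharges=2
Acc 6: bank0 row4 -> MISS (open row4); precharges=3
Acc 7: bank1 row0 -> MISS (open row0); precharges=4
Acc 8: bank0 row2 -> MISS (open row2); precharges=5
Acc 9: bank1 row0 -> HIT
Acc 10: bank0 row2 -> HIT
Acc 11: bank1 row2 -> MISS (open row2); precharges=6
Acc 12: bank0 row3 -> MISS (open row3); precharges=7
Acc 13: bank2 row3 -> MISS (open row3); precharges=8
Acc 14: bank1 row4 -> MISS (open row4); precharges=9

Answer: 9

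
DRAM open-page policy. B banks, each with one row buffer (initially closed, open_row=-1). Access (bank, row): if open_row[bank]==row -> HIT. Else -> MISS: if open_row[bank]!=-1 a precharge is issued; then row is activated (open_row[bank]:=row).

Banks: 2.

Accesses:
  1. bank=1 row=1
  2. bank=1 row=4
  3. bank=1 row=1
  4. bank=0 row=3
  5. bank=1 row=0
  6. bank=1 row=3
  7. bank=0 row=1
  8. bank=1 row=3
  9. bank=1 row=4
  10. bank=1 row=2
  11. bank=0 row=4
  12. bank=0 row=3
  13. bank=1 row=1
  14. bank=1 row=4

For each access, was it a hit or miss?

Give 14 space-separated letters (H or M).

Acc 1: bank1 row1 -> MISS (open row1); precharges=0
Acc 2: bank1 row4 -> MISS (open row4); precharges=1
Acc 3: bank1 row1 -> MISS (open row1); precharges=2
Acc 4: bank0 row3 -> MISS (open row3); precharges=2
Acc 5: bank1 row0 -> MISS (open row0); precharges=3
Acc 6: bank1 row3 -> MISS (open row3); precharges=4
Acc 7: bank0 row1 -> MISS (open row1); precharges=5
Acc 8: bank1 row3 -> HIT
Acc 9: bank1 row4 -> MISS (open row4); precharges=6
Acc 10: bank1 row2 -> MISS (open row2); precharges=7
Acc 11: bank0 row4 -> MISS (open row4); precharges=8
Acc 12: bank0 row3 -> MISS (open row3); precharges=9
Acc 13: bank1 row1 -> MISS (open row1); precharges=10
Acc 14: bank1 row4 -> MISS (open row4); precharges=11

Answer: M M M M M M M H M M M M M M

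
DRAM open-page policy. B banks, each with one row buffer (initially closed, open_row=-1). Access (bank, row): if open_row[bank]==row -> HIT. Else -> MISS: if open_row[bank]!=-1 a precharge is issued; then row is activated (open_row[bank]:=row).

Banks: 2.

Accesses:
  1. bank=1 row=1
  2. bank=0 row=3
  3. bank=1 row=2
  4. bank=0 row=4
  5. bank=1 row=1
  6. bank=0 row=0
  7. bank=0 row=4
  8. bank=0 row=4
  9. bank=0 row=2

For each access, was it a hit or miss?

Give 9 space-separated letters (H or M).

Acc 1: bank1 row1 -> MISS (open row1); precharges=0
Acc 2: bank0 row3 -> MISS (open row3); precharges=0
Acc 3: bank1 row2 -> MISS (open row2); precharges=1
Acc 4: bank0 row4 -> MISS (open row4); precharges=2
Acc 5: bank1 row1 -> MISS (open row1); precharges=3
Acc 6: bank0 row0 -> MISS (open row0); precharges=4
Acc 7: bank0 row4 -> MISS (open row4); precharges=5
Acc 8: bank0 row4 -> HIT
Acc 9: bank0 row2 -> MISS (open row2); precharges=6

Answer: M M M M M M M H M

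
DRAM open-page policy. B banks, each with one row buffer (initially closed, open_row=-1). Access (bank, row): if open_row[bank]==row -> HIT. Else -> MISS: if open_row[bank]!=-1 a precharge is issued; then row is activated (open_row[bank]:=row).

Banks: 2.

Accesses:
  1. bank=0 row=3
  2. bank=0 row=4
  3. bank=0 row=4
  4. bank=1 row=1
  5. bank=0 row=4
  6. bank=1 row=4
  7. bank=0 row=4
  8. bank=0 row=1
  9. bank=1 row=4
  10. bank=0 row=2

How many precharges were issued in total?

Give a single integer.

Acc 1: bank0 row3 -> MISS (open row3); precharges=0
Acc 2: bank0 row4 -> MISS (open row4); precharges=1
Acc 3: bank0 row4 -> HIT
Acc 4: bank1 row1 -> MISS (open row1); precharges=1
Acc 5: bank0 row4 -> HIT
Acc 6: bank1 row4 -> MISS (open row4); precharges=2
Acc 7: bank0 row4 -> HIT
Acc 8: bank0 row1 -> MISS (open row1); precharges=3
Acc 9: bank1 row4 -> HIT
Acc 10: bank0 row2 -> MISS (open row2); precharges=4

Answer: 4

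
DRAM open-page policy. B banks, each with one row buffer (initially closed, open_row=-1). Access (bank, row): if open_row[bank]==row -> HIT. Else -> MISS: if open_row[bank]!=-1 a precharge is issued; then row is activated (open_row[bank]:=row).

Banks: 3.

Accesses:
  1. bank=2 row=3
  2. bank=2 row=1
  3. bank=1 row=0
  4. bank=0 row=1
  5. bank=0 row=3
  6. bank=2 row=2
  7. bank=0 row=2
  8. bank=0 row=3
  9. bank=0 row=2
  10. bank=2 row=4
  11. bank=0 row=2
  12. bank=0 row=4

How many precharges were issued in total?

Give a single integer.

Answer: 8

Derivation:
Acc 1: bank2 row3 -> MISS (open row3); precharges=0
Acc 2: bank2 row1 -> MISS (open row1); precharges=1
Acc 3: bank1 row0 -> MISS (open row0); precharges=1
Acc 4: bank0 row1 -> MISS (open row1); precharges=1
Acc 5: bank0 row3 -> MISS (open row3); precharges=2
Acc 6: bank2 row2 -> MISS (open row2); precharges=3
Acc 7: bank0 row2 -> MISS (open row2); precharges=4
Acc 8: bank0 row3 -> MISS (open row3); precharges=5
Acc 9: bank0 row2 -> MISS (open row2); precharges=6
Acc 10: bank2 row4 -> MISS (open row4); precharges=7
Acc 11: bank0 row2 -> HIT
Acc 12: bank0 row4 -> MISS (open row4); precharges=8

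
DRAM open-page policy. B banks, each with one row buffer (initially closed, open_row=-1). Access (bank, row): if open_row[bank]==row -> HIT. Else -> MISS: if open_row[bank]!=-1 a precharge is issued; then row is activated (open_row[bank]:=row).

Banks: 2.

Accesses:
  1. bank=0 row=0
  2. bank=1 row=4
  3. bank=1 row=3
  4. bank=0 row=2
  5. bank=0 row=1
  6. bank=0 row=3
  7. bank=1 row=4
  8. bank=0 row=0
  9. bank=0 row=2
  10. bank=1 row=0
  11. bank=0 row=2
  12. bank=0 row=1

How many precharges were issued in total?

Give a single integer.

Answer: 9

Derivation:
Acc 1: bank0 row0 -> MISS (open row0); precharges=0
Acc 2: bank1 row4 -> MISS (open row4); precharges=0
Acc 3: bank1 row3 -> MISS (open row3); precharges=1
Acc 4: bank0 row2 -> MISS (open row2); precharges=2
Acc 5: bank0 row1 -> MISS (open row1); precharges=3
Acc 6: bank0 row3 -> MISS (open row3); precharges=4
Acc 7: bank1 row4 -> MISS (open row4); precharges=5
Acc 8: bank0 row0 -> MISS (open row0); precharges=6
Acc 9: bank0 row2 -> MISS (open row2); precharges=7
Acc 10: bank1 row0 -> MISS (open row0); precharges=8
Acc 11: bank0 row2 -> HIT
Acc 12: bank0 row1 -> MISS (open row1); precharges=9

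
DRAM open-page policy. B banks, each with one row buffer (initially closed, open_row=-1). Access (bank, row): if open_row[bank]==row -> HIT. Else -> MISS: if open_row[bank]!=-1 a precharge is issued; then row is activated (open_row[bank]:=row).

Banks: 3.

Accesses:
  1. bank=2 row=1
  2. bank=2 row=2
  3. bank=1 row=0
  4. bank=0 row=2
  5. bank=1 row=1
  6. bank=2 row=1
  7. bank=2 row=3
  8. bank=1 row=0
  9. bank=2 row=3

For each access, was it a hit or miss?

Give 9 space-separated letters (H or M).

Answer: M M M M M M M M H

Derivation:
Acc 1: bank2 row1 -> MISS (open row1); precharges=0
Acc 2: bank2 row2 -> MISS (open row2); precharges=1
Acc 3: bank1 row0 -> MISS (open row0); precharges=1
Acc 4: bank0 row2 -> MISS (open row2); precharges=1
Acc 5: bank1 row1 -> MISS (open row1); precharges=2
Acc 6: bank2 row1 -> MISS (open row1); precharges=3
Acc 7: bank2 row3 -> MISS (open row3); precharges=4
Acc 8: bank1 row0 -> MISS (open row0); precharges=5
Acc 9: bank2 row3 -> HIT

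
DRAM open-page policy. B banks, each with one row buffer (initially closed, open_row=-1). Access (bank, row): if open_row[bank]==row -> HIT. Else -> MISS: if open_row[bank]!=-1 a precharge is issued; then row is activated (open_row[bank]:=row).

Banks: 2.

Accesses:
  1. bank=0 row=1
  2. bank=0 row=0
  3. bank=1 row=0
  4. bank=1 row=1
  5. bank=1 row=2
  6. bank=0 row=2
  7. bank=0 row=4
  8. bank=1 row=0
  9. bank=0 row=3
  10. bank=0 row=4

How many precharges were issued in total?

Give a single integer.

Answer: 8

Derivation:
Acc 1: bank0 row1 -> MISS (open row1); precharges=0
Acc 2: bank0 row0 -> MISS (open row0); precharges=1
Acc 3: bank1 row0 -> MISS (open row0); precharges=1
Acc 4: bank1 row1 -> MISS (open row1); precharges=2
Acc 5: bank1 row2 -> MISS (open row2); precharges=3
Acc 6: bank0 row2 -> MISS (open row2); precharges=4
Acc 7: bank0 row4 -> MISS (open row4); precharges=5
Acc 8: bank1 row0 -> MISS (open row0); precharges=6
Acc 9: bank0 row3 -> MISS (open row3); precharges=7
Acc 10: bank0 row4 -> MISS (open row4); precharges=8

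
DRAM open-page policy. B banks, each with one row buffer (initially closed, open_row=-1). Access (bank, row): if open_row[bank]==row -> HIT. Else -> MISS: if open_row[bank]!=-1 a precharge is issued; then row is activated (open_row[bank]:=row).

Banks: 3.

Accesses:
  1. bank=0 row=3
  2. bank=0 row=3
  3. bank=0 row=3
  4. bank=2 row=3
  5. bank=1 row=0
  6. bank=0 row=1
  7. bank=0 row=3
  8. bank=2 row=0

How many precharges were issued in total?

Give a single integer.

Answer: 3

Derivation:
Acc 1: bank0 row3 -> MISS (open row3); precharges=0
Acc 2: bank0 row3 -> HIT
Acc 3: bank0 row3 -> HIT
Acc 4: bank2 row3 -> MISS (open row3); precharges=0
Acc 5: bank1 row0 -> MISS (open row0); precharges=0
Acc 6: bank0 row1 -> MISS (open row1); precharges=1
Acc 7: bank0 row3 -> MISS (open row3); precharges=2
Acc 8: bank2 row0 -> MISS (open row0); precharges=3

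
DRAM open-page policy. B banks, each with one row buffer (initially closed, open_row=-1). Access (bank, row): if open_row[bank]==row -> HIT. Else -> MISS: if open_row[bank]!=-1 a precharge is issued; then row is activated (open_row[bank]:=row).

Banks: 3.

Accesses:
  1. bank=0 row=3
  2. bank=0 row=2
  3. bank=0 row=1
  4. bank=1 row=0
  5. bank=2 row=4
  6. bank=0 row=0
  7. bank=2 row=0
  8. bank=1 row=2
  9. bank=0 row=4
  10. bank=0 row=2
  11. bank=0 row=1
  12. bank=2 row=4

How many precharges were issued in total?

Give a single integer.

Acc 1: bank0 row3 -> MISS (open row3); precharges=0
Acc 2: bank0 row2 -> MISS (open row2); precharges=1
Acc 3: bank0 row1 -> MISS (open row1); precharges=2
Acc 4: bank1 row0 -> MISS (open row0); precharges=2
Acc 5: bank2 row4 -> MISS (open row4); precharges=2
Acc 6: bank0 row0 -> MISS (open row0); precharges=3
Acc 7: bank2 row0 -> MISS (open row0); precharges=4
Acc 8: bank1 row2 -> MISS (open row2); precharges=5
Acc 9: bank0 row4 -> MISS (open row4); precharges=6
Acc 10: bank0 row2 -> MISS (open row2); precharges=7
Acc 11: bank0 row1 -> MISS (open row1); precharges=8
Acc 12: bank2 row4 -> MISS (open row4); precharges=9

Answer: 9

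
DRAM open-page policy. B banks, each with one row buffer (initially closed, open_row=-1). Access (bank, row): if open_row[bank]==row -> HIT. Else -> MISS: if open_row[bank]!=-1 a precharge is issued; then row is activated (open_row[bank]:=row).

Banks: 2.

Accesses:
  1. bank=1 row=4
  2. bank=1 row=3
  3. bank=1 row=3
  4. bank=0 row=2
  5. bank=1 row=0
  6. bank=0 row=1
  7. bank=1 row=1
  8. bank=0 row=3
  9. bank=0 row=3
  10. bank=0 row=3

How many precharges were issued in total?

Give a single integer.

Answer: 5

Derivation:
Acc 1: bank1 row4 -> MISS (open row4); precharges=0
Acc 2: bank1 row3 -> MISS (open row3); precharges=1
Acc 3: bank1 row3 -> HIT
Acc 4: bank0 row2 -> MISS (open row2); precharges=1
Acc 5: bank1 row0 -> MISS (open row0); precharges=2
Acc 6: bank0 row1 -> MISS (open row1); precharges=3
Acc 7: bank1 row1 -> MISS (open row1); precharges=4
Acc 8: bank0 row3 -> MISS (open row3); precharges=5
Acc 9: bank0 row3 -> HIT
Acc 10: bank0 row3 -> HIT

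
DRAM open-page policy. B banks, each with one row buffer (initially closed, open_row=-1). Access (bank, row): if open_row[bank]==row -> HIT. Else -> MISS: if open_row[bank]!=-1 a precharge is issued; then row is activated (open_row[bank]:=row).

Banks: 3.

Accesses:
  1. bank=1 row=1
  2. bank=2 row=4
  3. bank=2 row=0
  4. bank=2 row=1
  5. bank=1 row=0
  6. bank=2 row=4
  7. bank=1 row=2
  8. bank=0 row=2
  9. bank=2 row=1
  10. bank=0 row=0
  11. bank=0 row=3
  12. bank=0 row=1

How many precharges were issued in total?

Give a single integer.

Acc 1: bank1 row1 -> MISS (open row1); precharges=0
Acc 2: bank2 row4 -> MISS (open row4); precharges=0
Acc 3: bank2 row0 -> MISS (open row0); precharges=1
Acc 4: bank2 row1 -> MISS (open row1); precharges=2
Acc 5: bank1 row0 -> MISS (open row0); precharges=3
Acc 6: bank2 row4 -> MISS (open row4); precharges=4
Acc 7: bank1 row2 -> MISS (open row2); precharges=5
Acc 8: bank0 row2 -> MISS (open row2); precharges=5
Acc 9: bank2 row1 -> MISS (open row1); precharges=6
Acc 10: bank0 row0 -> MISS (open row0); precharges=7
Acc 11: bank0 row3 -> MISS (open row3); precharges=8
Acc 12: bank0 row1 -> MISS (open row1); precharges=9

Answer: 9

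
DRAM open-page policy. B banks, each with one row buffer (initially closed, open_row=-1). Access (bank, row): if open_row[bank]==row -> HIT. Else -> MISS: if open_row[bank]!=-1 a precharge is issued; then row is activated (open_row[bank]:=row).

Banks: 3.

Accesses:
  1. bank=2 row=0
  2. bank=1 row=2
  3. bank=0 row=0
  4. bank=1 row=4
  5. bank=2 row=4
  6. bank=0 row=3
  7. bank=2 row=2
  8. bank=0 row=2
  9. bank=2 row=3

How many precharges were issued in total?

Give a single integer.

Answer: 6

Derivation:
Acc 1: bank2 row0 -> MISS (open row0); precharges=0
Acc 2: bank1 row2 -> MISS (open row2); precharges=0
Acc 3: bank0 row0 -> MISS (open row0); precharges=0
Acc 4: bank1 row4 -> MISS (open row4); precharges=1
Acc 5: bank2 row4 -> MISS (open row4); precharges=2
Acc 6: bank0 row3 -> MISS (open row3); precharges=3
Acc 7: bank2 row2 -> MISS (open row2); precharges=4
Acc 8: bank0 row2 -> MISS (open row2); precharges=5
Acc 9: bank2 row3 -> MISS (open row3); precharges=6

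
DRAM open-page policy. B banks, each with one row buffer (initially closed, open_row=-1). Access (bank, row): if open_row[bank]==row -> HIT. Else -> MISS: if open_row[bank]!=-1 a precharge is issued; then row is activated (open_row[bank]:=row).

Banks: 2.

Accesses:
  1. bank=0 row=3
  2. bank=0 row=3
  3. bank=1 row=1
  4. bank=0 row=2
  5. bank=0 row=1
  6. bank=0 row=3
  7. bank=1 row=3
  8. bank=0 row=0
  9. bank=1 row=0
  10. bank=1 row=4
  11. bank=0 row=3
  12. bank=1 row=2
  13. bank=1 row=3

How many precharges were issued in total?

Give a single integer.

Acc 1: bank0 row3 -> MISS (open row3); precharges=0
Acc 2: bank0 row3 -> HIT
Acc 3: bank1 row1 -> MISS (open row1); precharges=0
Acc 4: bank0 row2 -> MISS (open row2); precharges=1
Acc 5: bank0 row1 -> MISS (open row1); precharges=2
Acc 6: bank0 row3 -> MISS (open row3); precharges=3
Acc 7: bank1 row3 -> MISS (open row3); precharges=4
Acc 8: bank0 row0 -> MISS (open row0); precharges=5
Acc 9: bank1 row0 -> MISS (open row0); precharges=6
Acc 10: bank1 row4 -> MISS (open row4); precharges=7
Acc 11: bank0 row3 -> MISS (open row3); precharges=8
Acc 12: bank1 row2 -> MISS (open row2); precharges=9
Acc 13: bank1 row3 -> MISS (open row3); precharges=10

Answer: 10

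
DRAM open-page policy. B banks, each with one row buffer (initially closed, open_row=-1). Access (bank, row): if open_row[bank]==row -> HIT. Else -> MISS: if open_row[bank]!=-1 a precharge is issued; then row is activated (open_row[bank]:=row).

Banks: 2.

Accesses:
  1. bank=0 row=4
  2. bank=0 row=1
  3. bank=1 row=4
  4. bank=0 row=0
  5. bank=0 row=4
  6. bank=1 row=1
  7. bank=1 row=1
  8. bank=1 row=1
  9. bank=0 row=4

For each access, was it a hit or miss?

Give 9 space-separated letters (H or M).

Answer: M M M M M M H H H

Derivation:
Acc 1: bank0 row4 -> MISS (open row4); precharges=0
Acc 2: bank0 row1 -> MISS (open row1); precharges=1
Acc 3: bank1 row4 -> MISS (open row4); precharges=1
Acc 4: bank0 row0 -> MISS (open row0); precharges=2
Acc 5: bank0 row4 -> MISS (open row4); precharges=3
Acc 6: bank1 row1 -> MISS (open row1); precharges=4
Acc 7: bank1 row1 -> HIT
Acc 8: bank1 row1 -> HIT
Acc 9: bank0 row4 -> HIT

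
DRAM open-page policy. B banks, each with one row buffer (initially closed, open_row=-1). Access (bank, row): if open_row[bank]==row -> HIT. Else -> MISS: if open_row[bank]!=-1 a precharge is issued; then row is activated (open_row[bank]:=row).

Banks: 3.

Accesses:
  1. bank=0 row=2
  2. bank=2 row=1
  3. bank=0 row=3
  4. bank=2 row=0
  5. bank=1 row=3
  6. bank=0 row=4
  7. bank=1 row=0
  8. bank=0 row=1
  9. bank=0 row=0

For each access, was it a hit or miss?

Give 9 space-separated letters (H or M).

Acc 1: bank0 row2 -> MISS (open row2); precharges=0
Acc 2: bank2 row1 -> MISS (open row1); precharges=0
Acc 3: bank0 row3 -> MISS (open row3); precharges=1
Acc 4: bank2 row0 -> MISS (open row0); precharges=2
Acc 5: bank1 row3 -> MISS (open row3); precharges=2
Acc 6: bank0 row4 -> MISS (open row4); precharges=3
Acc 7: bank1 row0 -> MISS (open row0); precharges=4
Acc 8: bank0 row1 -> MISS (open row1); precharges=5
Acc 9: bank0 row0 -> MISS (open row0); precharges=6

Answer: M M M M M M M M M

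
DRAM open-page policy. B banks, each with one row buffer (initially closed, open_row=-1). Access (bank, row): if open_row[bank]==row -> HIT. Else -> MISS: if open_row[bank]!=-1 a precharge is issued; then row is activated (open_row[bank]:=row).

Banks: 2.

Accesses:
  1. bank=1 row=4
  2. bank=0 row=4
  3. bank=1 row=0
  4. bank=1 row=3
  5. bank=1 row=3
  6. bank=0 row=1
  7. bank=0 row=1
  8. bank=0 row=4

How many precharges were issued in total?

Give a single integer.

Answer: 4

Derivation:
Acc 1: bank1 row4 -> MISS (open row4); precharges=0
Acc 2: bank0 row4 -> MISS (open row4); precharges=0
Acc 3: bank1 row0 -> MISS (open row0); precharges=1
Acc 4: bank1 row3 -> MISS (open row3); precharges=2
Acc 5: bank1 row3 -> HIT
Acc 6: bank0 row1 -> MISS (open row1); precharges=3
Acc 7: bank0 row1 -> HIT
Acc 8: bank0 row4 -> MISS (open row4); precharges=4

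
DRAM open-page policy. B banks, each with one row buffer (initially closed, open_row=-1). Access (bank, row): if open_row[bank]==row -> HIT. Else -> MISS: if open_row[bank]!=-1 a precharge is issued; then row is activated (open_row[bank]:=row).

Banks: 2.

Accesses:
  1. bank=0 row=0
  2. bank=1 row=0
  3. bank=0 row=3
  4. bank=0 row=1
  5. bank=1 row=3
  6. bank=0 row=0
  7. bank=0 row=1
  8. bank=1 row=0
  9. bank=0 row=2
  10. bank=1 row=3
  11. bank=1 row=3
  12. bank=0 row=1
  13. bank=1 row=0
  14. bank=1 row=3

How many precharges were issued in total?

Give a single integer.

Acc 1: bank0 row0 -> MISS (open row0); precharges=0
Acc 2: bank1 row0 -> MISS (open row0); precharges=0
Acc 3: bank0 row3 -> MISS (open row3); precharges=1
Acc 4: bank0 row1 -> MISS (open row1); precharges=2
Acc 5: bank1 row3 -> MISS (open row3); precharges=3
Acc 6: bank0 row0 -> MISS (open row0); precharges=4
Acc 7: bank0 row1 -> MISS (open row1); precharges=5
Acc 8: bank1 row0 -> MISS (open row0); precharges=6
Acc 9: bank0 row2 -> MISS (open row2); precharges=7
Acc 10: bank1 row3 -> MISS (open row3); precharges=8
Acc 11: bank1 row3 -> HIT
Acc 12: bank0 row1 -> MISS (open row1); precharges=9
Acc 13: bank1 row0 -> MISS (open row0); precharges=10
Acc 14: bank1 row3 -> MISS (open row3); precharges=11

Answer: 11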